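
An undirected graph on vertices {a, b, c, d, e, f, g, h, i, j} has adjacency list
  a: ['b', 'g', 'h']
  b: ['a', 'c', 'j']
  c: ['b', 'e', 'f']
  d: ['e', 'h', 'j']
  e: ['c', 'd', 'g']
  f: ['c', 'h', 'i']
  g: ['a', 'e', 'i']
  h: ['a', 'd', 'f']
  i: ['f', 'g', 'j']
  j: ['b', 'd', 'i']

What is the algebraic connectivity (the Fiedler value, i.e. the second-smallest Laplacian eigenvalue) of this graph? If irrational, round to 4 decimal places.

With the vertex order [a, b, c, d, e, f, g, h, i, j], the degrees are [3, 3, 3, 3, 3, 3, 3, 3, 3, 3], giving D = diag(3, 3, 3, 3, 3, 3, 3, 3, 3, 3) and L = D - A. The sorted Laplacian eigenvalues are [0, 2, 2, 2, 2, 2, 5, 5, 5, 5]; the algebraic connectivity is the second entry, 2. The eigenvalues sum to 30, which equals trace(L) = 2|E|.

2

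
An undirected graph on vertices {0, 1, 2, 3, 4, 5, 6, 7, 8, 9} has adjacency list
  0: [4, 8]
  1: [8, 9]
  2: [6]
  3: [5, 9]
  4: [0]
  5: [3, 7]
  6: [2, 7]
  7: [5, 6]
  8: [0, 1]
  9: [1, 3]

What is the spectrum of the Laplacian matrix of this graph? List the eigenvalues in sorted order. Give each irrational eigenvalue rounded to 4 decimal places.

Each diagonal entry of L is the vertex degree and each off-diagonal entry is -1 where an edge is present, 0 otherwise; in the order [0, 1, 2, 3, 4, 5, 6, 7, 8, 9] the diagonal is [2, 2, 1, 2, 1, 2, 2, 2, 2, 2]. Diagonalising L (or applying a numerical eigensolver to the 10x10 matrix) gives the spectrum above. The single zero eigenvalue shows the graph is connected. The eigenvalues sum to 18, which equals trace(L) = 2|E|.

[0, 0.0979, 0.3820, 0.8244, 1.3820, 2, 2.6180, 3.1756, 3.6180, 3.9021]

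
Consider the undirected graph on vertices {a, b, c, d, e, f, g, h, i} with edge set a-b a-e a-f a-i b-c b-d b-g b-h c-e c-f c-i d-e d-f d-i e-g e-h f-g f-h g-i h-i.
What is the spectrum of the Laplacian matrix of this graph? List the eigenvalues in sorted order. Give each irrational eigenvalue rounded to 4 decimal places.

With the vertex order [a, b, c, d, e, f, g, h, i], the degrees are [4, 5, 4, 4, 5, 5, 4, 4, 5], giving D = diag(4, 5, 4, 4, 5, 5, 4, 4, 5) and L = D - A. The multiplicity of 0 as a Laplacian eigenvalue equals the number of connected components. The single zero eigenvalue shows the graph is connected.

[0, 4, 4, 4, 4, 5, 5, 5, 9]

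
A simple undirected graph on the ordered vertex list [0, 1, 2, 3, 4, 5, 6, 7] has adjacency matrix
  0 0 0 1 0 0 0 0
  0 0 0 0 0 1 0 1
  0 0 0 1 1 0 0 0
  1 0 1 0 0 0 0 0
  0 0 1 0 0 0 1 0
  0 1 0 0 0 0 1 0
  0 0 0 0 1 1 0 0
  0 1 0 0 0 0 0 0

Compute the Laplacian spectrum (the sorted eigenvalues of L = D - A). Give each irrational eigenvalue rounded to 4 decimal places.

[0, 0.1522, 0.5858, 1.2346, 2, 2.7654, 3.4142, 3.8478]

Each diagonal entry of L is the vertex degree and each off-diagonal entry is -1 where an edge is present, 0 otherwise; in the order [0, 1, 2, 3, 4, 5, 6, 7] the diagonal is [1, 2, 2, 2, 2, 2, 2, 1]. The multiplicity of 0 as a Laplacian eigenvalue equals the number of connected components. The single zero eigenvalue shows the graph is connected. The largest eigenvalue, 3.8478, is at most the vertex count 8.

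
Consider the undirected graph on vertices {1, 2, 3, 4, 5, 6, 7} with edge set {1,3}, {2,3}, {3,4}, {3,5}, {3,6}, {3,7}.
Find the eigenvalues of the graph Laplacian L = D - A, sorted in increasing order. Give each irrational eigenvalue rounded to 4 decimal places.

[0, 1, 1, 1, 1, 1, 7]

With the vertex order [1, 2, 3, 4, 5, 6, 7], the degrees are [1, 1, 6, 1, 1, 1, 1], giving D = diag(1, 1, 6, 1, 1, 1, 1) and L = D - A. Since every row of L sums to 0, the all-ones vector is in the kernel and 0 is an eigenvalue. The eigenvalues sum to 12, which equals trace(L) = 2|E|.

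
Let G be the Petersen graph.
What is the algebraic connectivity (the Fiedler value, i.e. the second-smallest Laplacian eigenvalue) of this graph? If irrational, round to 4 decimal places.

The graph has 10 vertices and degree multiset [3, 3, 3, 3, 3, 3, 3, 3, 3, 3]; D is the diagonal matrix of degrees and L = D - A. The sorted Laplacian eigenvalues are [0, 2, 2, 2, 2, 2, 5, 5, 5, 5]; the algebraic connectivity is the second entry, 2. There is one zero in the spectrum, matching the 1 component.

2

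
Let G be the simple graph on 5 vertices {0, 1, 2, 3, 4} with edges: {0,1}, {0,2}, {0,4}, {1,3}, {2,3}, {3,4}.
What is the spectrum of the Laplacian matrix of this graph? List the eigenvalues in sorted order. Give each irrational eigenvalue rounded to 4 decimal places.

Each diagonal entry of L is the vertex degree and each off-diagonal entry is -1 where an edge is present, 0 otherwise; in the order [0, 1, 2, 3, 4] the diagonal is [3, 2, 2, 3, 2]. The multiplicity of 0 as a Laplacian eigenvalue equals the number of connected components. By the matrix-tree theorem the graph has (1/5) * product of the nonzero eigenvalues = 12 spanning trees.

[0, 2, 2, 3, 5]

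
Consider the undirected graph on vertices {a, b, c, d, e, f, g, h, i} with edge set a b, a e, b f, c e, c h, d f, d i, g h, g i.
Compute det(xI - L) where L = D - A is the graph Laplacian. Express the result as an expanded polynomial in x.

With the vertex order [a, b, c, d, e, f, g, h, i], the degrees are [2, 2, 2, 2, 2, 2, 2, 2, 2], giving D = diag(2, 2, 2, 2, 2, 2, 2, 2, 2) and L = D - A. Computing det(xI - L) by cofactor expansion (or equivalently via sum-over-permutations) gives x^9 - 18x^8 + 135x^7 - 546x^6 + 1287x^5 - 1782x^4 + 1386x^3 - 540x^2 + 81x. Since p(0) = det(-L) = 0, x divides p(x). The largest eigenvalue, 3.8794, is at most the vertex count 9.

x^9 - 18x^8 + 135x^7 - 546x^6 + 1287x^5 - 1782x^4 + 1386x^3 - 540x^2 + 81x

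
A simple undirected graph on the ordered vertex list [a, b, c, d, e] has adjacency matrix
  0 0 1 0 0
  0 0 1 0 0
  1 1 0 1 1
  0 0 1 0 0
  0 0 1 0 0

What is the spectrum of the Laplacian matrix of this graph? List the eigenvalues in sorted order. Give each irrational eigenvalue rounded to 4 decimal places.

Reading degrees in the order [a, b, c, d, e] gives [1, 1, 4, 1, 1]; set D = diag(1, 1, 4, 1, 1) and form L = D - A. The multiplicity of 0 as a Laplacian eigenvalue equals the number of connected components. The single zero eigenvalue shows the graph is connected. By the matrix-tree theorem the graph has (1/5) * product of the nonzero eigenvalues = 1 spanning tree.

[0, 1, 1, 1, 5]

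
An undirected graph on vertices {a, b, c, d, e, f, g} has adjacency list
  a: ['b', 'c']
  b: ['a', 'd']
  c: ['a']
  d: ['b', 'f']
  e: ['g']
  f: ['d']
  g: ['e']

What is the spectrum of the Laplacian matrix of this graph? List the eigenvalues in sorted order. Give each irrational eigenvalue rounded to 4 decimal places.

[0, 0, 0.3820, 1.3820, 2, 2.6180, 3.6180]

Reading degrees in the order [a, b, c, d, e, f, g] gives [2, 2, 1, 2, 1, 1, 1]; set D = diag(2, 2, 1, 2, 1, 1, 1) and form L = D - A. Since every row of L sums to 0, the all-ones vector is in the kernel and 0 is an eigenvalue. The 2 zero eigenvalues correspond to the 2 connected components. The largest eigenvalue, 3.6180, is at most the vertex count 7. There are 2 zeros in the spectrum, matching the 2 components.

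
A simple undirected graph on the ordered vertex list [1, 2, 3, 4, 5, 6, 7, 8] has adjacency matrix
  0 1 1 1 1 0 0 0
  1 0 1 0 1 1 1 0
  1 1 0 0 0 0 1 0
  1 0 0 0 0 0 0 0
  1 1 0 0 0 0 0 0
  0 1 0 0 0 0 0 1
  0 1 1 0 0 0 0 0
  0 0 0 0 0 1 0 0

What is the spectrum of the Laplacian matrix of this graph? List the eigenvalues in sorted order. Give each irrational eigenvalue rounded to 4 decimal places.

Reading degrees in the order [1, 2, 3, 4, 5, 6, 7, 8] gives [4, 5, 3, 1, 2, 2, 2, 1]; set D = diag(4, 5, 3, 1, 2, 2, 2, 1) and form L = D - A. L is symmetric positive semidefinite, so every eigenvalue is real and nonnegative. By the matrix-tree theorem the graph has (1/8) * product of the nonzero eigenvalues = 21 spanning trees. There is one zero in the spectrum, matching the 1 component.

[0, 0.4211, 0.9299, 1.6992, 2.4920, 3.2628, 5.0732, 6.1219]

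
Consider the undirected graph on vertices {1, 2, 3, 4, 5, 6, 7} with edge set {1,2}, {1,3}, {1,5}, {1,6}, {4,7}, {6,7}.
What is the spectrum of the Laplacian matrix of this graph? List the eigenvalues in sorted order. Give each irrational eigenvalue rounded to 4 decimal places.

[0, 0.2955, 1, 1, 1.4911, 3.1169, 5.0965]

Each diagonal entry of L is the vertex degree and each off-diagonal entry is -1 where an edge is present, 0 otherwise; in the order [1, 2, 3, 4, 5, 6, 7] the diagonal is [4, 1, 1, 1, 1, 2, 2]. The multiplicity of 0 as a Laplacian eigenvalue equals the number of connected components. By the matrix-tree theorem the graph has (1/7) * product of the nonzero eigenvalues = 1 spanning tree.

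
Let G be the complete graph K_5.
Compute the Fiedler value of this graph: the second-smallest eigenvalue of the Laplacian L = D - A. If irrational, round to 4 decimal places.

The graph has 5 vertices and degree multiset [4, 4, 4, 4, 4]; D is the diagonal matrix of degrees and L = D - A. The smallest Laplacian eigenvalue is always 0. The next one, lambda_2 = 5, measures how hard the graph is to disconnect: larger values mean better connectivity.

5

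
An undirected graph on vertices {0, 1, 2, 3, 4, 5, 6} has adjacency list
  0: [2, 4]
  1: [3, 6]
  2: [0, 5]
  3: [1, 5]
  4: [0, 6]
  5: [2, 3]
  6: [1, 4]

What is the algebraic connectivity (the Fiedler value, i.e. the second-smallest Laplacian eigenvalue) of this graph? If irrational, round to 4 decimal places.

0.7530

Each diagonal entry of L is the vertex degree and each off-diagonal entry is -1 where an edge is present, 0 otherwise; in the order [0, 1, 2, 3, 4, 5, 6] the diagonal is [2, 2, 2, 2, 2, 2, 2]. Computing the eigenvalues of L and sorting gives [0, 0.7530, 0.7530, 2.4450, 2.4450, 3.8019, 3.8019]. The Fiedler value lambda_2 = 0.7530 is strictly positive, so the graph is connected.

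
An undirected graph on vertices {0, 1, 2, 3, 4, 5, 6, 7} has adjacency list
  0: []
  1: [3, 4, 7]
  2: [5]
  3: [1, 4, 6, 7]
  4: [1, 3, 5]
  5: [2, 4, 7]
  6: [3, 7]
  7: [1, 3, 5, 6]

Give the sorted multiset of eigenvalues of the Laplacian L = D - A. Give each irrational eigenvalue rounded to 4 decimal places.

[0, 0, 0.7066, 1.8847, 3.1115, 3.6822, 4.8778, 5.7373]

Reading degrees in the order [0, 1, 2, 3, 4, 5, 6, 7] gives [0, 3, 1, 4, 3, 3, 2, 4]; set D = diag(0, 3, 1, 4, 3, 3, 2, 4) and form L = D - A. L is symmetric positive semidefinite, so every eigenvalue is real and nonnegative. The 2 zero eigenvalues correspond to the 2 connected components. The largest eigenvalue, 5.7373, is at most the vertex count 8.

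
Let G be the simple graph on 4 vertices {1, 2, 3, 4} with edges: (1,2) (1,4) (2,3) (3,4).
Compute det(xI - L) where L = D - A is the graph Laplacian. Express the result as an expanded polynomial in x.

Each diagonal entry of L is the vertex degree and each off-diagonal entry is -1 where an edge is present, 0 otherwise; in the order [1, 2, 3, 4] the diagonal is [2, 2, 2, 2]. Computing det(xI - L) by cofactor expansion (or equivalently via sum-over-permutations) gives x^4 - 8x^3 + 20x^2 - 16x. The constant term is 0 because L is singular (the all-ones vector lies in its kernel). There is one zero in the spectrum, matching the 1 component.

x^4 - 8x^3 + 20x^2 - 16x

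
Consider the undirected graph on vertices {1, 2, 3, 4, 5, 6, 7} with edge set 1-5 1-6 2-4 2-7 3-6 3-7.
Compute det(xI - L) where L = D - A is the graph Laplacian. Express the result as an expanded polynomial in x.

With the vertex order [1, 2, 3, 4, 5, 6, 7], the degrees are [2, 2, 2, 1, 1, 2, 2], giving D = diag(2, 2, 2, 1, 1, 2, 2) and L = D - A. L has integer entries, so p(x) = det(xI - L) has integer coefficients. Expanding the determinant yields x^7 - 12x^6 + 55x^5 - 120x^4 + 126x^3 - 56x^2 + 7x. The constant term is 0 because L is singular (the all-ones vector lies in its kernel).

x^7 - 12x^6 + 55x^5 - 120x^4 + 126x^3 - 56x^2 + 7x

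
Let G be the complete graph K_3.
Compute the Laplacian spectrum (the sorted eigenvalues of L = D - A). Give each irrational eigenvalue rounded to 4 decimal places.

[0, 3, 3]

The graph has 3 vertices and degree multiset [2, 2, 2]; D is the diagonal matrix of degrees and L = D - A. Since every row of L sums to 0, the all-ones vector is in the kernel and 0 is an eigenvalue.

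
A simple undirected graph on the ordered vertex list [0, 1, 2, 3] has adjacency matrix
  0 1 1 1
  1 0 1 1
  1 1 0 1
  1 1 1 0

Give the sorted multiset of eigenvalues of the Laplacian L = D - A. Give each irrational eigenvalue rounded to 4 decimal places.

[0, 4, 4, 4]

Each diagonal entry of L is the vertex degree and each off-diagonal entry is -1 where an edge is present, 0 otherwise; in the order [0, 1, 2, 3] the diagonal is [3, 3, 3, 3]. Since every row of L sums to 0, the all-ones vector is in the kernel and 0 is an eigenvalue. The single zero eigenvalue shows the graph is connected. By the matrix-tree theorem the graph has (1/4) * product of the nonzero eigenvalues = 16 spanning trees.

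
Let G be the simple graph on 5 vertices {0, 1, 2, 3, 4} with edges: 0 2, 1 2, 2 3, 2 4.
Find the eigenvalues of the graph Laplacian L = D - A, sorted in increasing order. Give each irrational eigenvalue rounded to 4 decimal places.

[0, 1, 1, 1, 5]

Each diagonal entry of L is the vertex degree and each off-diagonal entry is -1 where an edge is present, 0 otherwise; in the order [0, 1, 2, 3, 4] the diagonal is [1, 1, 4, 1, 1]. Diagonalising L (or applying a numerical eigensolver to the 5x5 matrix) gives the spectrum above. The single zero eigenvalue shows the graph is connected. The largest eigenvalue, 5, is at most the vertex count 5. The eigenvalues sum to 8, which equals trace(L) = 2|E|.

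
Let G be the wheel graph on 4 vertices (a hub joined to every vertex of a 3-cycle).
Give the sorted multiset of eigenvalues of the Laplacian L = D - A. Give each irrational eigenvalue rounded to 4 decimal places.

[0, 4, 4, 4]

The graph has 4 vertices and degree multiset [3, 3, 3, 3]; D is the diagonal matrix of degrees and L = D - A. The multiplicity of 0 as a Laplacian eigenvalue equals the number of connected components. The largest eigenvalue, 4, is at most the vertex count 4. The eigenvalues sum to 12, which equals trace(L) = 2|E|.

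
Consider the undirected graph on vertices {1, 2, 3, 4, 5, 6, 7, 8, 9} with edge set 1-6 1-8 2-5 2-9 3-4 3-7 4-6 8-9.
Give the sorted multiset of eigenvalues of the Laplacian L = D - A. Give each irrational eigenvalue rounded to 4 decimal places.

With the vertex order [1, 2, 3, 4, 5, 6, 7, 8, 9], the degrees are [2, 2, 2, 2, 1, 2, 1, 2, 2], giving D = diag(2, 2, 2, 2, 1, 2, 1, 2, 2) and L = D - A. L is symmetric positive semidefinite, so every eigenvalue is real and nonnegative. By the matrix-tree theorem the graph has (1/9) * product of the nonzero eigenvalues = 1 spanning tree. The largest eigenvalue, 3.8794, is at most the vertex count 9.

[0, 0.1206, 0.4679, 1, 1.6527, 2.3473, 3, 3.5321, 3.8794]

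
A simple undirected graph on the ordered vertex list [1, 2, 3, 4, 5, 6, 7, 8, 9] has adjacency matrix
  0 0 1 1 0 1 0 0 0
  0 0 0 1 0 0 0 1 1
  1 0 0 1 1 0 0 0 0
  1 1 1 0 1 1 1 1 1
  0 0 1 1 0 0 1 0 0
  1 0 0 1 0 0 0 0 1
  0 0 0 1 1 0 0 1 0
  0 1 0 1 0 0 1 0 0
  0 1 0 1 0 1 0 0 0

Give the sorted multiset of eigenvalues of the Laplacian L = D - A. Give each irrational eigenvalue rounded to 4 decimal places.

With the vertex order [1, 2, 3, 4, 5, 6, 7, 8, 9], the degrees are [3, 3, 3, 8, 3, 3, 3, 3, 3], giving D = diag(3, 3, 3, 8, 3, 3, 3, 3, 3) and L = D - A. Since every row of L sums to 0, the all-ones vector is in the kernel and 0 is an eigenvalue. There is one zero in the spectrum, matching the 1 component. By the matrix-tree theorem the graph has (1/9) * product of the nonzero eigenvalues = 2205 spanning trees.

[0, 1.5858, 1.5858, 3, 3, 4.4142, 4.4142, 5, 9]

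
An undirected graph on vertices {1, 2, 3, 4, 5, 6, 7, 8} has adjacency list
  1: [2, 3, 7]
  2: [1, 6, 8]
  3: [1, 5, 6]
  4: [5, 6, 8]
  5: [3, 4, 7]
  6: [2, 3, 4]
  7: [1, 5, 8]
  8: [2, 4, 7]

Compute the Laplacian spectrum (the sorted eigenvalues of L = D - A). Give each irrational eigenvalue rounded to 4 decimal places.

Each diagonal entry of L is the vertex degree and each off-diagonal entry is -1 where an edge is present, 0 otherwise; in the order [1, 2, 3, 4, 5, 6, 7, 8] the diagonal is [3, 3, 3, 3, 3, 3, 3, 3]. The multiplicity of 0 as a Laplacian eigenvalue equals the number of connected components. By the matrix-tree theorem the graph has (1/8) * product of the nonzero eigenvalues = 384 spanning trees.

[0, 2, 2, 2, 4, 4, 4, 6]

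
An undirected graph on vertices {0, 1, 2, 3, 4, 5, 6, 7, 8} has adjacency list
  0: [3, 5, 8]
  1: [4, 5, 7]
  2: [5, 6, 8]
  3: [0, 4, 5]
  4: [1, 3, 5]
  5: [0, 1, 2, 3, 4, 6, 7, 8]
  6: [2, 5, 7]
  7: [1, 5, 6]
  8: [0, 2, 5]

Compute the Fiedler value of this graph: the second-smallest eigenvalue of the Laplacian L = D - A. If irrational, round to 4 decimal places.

1.5858

Reading degrees in the order [0, 1, 2, 3, 4, 5, 6, 7, 8] gives [3, 3, 3, 3, 3, 8, 3, 3, 3]; set D = diag(3, 3, 3, 3, 3, 8, 3, 3, 3) and form L = D - A. Computing the eigenvalues of L and sorting gives [0, 1.5858, 1.5858, 3, 3, 4.4142, 4.4142, 5, 9]. The Fiedler value lambda_2 = 1.5858 is strictly positive, so the graph is connected. By the matrix-tree theorem the graph has (1/9) * product of the nonzero eigenvalues = 2205 spanning trees.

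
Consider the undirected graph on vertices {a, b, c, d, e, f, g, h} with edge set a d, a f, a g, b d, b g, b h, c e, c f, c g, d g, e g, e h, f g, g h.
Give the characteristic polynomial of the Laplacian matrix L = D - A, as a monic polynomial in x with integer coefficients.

With the vertex order [a, b, c, d, e, f, g, h], the degrees are [3, 3, 3, 3, 3, 3, 7, 3], giving D = diag(3, 3, 3, 3, 3, 3, 7, 3) and L = D - A. L has integer entries, so p(x) = det(xI - L) has integer coefficients. Expanding the determinant yields x^8 - 28x^7 + 322x^6 - 1974x^5 + 6965x^4 - 14126x^3 + 15225x^2 - 6728x. Since p(0) = det(-L) = 0, x divides p(x). By the matrix-tree theorem the graph has (1/8) * product of the nonzero eigenvalues = 841 spanning trees.

x^8 - 28x^7 + 322x^6 - 1974x^5 + 6965x^4 - 14126x^3 + 15225x^2 - 6728x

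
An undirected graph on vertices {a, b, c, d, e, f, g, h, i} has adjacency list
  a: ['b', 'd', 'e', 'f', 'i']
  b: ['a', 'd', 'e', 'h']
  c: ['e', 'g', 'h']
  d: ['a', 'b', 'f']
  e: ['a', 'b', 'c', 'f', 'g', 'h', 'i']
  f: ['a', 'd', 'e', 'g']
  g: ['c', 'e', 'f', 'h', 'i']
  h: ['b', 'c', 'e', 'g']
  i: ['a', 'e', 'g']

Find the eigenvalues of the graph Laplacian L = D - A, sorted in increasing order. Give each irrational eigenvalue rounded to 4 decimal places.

Each diagonal entry of L is the vertex degree and each off-diagonal entry is -1 where an edge is present, 0 otherwise; in the order [a, b, c, d, e, f, g, h, i] the diagonal is [5, 4, 3, 3, 7, 4, 5, 4, 3]. Diagonalising L (or applying a numerical eigensolver to the 9x9 matrix) gives the spectrum above. The single zero eigenvalue shows the graph is connected. There is one zero in the spectrum, matching the 1 component.

[0, 1.8038, 2.6129, 3.5475, 4.2655, 5, 6, 6.6576, 8.1127]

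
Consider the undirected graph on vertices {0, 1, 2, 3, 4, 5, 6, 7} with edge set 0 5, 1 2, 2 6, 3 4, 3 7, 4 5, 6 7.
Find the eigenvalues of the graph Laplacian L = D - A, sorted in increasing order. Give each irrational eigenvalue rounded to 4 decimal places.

[0, 0.1522, 0.5858, 1.2346, 2, 2.7654, 3.4142, 3.8478]

Reading degrees in the order [0, 1, 2, 3, 4, 5, 6, 7] gives [1, 1, 2, 2, 2, 2, 2, 2]; set D = diag(1, 1, 2, 2, 2, 2, 2, 2) and form L = D - A. L is symmetric positive semidefinite, so every eigenvalue is real and nonnegative.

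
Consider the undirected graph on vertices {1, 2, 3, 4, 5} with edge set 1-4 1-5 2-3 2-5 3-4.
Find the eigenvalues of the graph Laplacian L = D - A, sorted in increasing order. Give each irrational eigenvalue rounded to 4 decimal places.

[0, 1.3820, 1.3820, 3.6180, 3.6180]

Each diagonal entry of L is the vertex degree and each off-diagonal entry is -1 where an edge is present, 0 otherwise; in the order [1, 2, 3, 4, 5] the diagonal is [2, 2, 2, 2, 2]. The multiplicity of 0 as a Laplacian eigenvalue equals the number of connected components. By the matrix-tree theorem the graph has (1/5) * product of the nonzero eigenvalues = 5 spanning trees.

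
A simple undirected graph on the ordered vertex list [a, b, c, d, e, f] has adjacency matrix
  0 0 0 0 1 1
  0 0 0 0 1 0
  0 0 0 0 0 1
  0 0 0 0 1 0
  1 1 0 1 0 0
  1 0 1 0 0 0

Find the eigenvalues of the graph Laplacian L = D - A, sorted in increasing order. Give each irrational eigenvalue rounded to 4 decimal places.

[0, 0.3249, 1, 1.4608, 3, 4.2143]

Each diagonal entry of L is the vertex degree and each off-diagonal entry is -1 where an edge is present, 0 otherwise; in the order [a, b, c, d, e, f] the diagonal is [2, 1, 1, 1, 3, 2]. L is symmetric positive semidefinite, so every eigenvalue is real and nonnegative. By the matrix-tree theorem the graph has (1/6) * product of the nonzero eigenvalues = 1 spanning tree.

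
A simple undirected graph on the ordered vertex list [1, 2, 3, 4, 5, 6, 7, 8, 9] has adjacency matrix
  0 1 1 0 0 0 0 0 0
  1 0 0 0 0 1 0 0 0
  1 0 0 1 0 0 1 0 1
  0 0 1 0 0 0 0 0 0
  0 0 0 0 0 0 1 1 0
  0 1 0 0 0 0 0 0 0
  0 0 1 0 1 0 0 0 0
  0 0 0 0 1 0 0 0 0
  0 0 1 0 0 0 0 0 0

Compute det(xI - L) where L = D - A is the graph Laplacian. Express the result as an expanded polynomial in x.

With the vertex order [1, 2, 3, 4, 5, 6, 7, 8, 9], the degrees are [2, 2, 4, 1, 2, 1, 2, 1, 1], giving D = diag(2, 2, 4, 1, 2, 1, 2, 1, 1) and L = D - A. L has integer entries, so p(x) = det(xI - L) has integer coefficients. Expanding the determinant yields x^9 - 16x^8 + 102x^7 - 336x^6 + 619x^5 - 644x^4 + 361x^3 - 96x^2 + 9x. The constant term is 0 because L is singular (the all-ones vector lies in its kernel). By the matrix-tree theorem the graph has (1/9) * product of the nonzero eigenvalues = 1 spanning tree. The eigenvalues sum to 16, which equals trace(L) = 2|E|.

x^9 - 16x^8 + 102x^7 - 336x^6 + 619x^5 - 644x^4 + 361x^3 - 96x^2 + 9x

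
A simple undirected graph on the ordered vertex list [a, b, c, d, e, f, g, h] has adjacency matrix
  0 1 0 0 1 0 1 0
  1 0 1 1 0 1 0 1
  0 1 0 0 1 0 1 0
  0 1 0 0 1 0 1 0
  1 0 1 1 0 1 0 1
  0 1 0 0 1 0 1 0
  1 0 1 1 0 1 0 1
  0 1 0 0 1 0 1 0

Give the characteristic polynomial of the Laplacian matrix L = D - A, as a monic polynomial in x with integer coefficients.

x^8 - 30x^7 + 375x^6 - 2540x^5 + 10095x^4 - 23598x^3 + 30105x^2 - 16200x

With the vertex order [a, b, c, d, e, f, g, h], the degrees are [3, 5, 3, 3, 5, 3, 5, 3], giving D = diag(3, 5, 3, 3, 5, 3, 5, 3) and L = D - A. Computing det(xI - L) by cofactor expansion (or equivalently via sum-over-permutations) gives x^8 - 30x^7 + 375x^6 - 2540x^5 + 10095x^4 - 23598x^3 + 30105x^2 - 16200x. The constant term is 0 because L is singular (the all-ones vector lies in its kernel).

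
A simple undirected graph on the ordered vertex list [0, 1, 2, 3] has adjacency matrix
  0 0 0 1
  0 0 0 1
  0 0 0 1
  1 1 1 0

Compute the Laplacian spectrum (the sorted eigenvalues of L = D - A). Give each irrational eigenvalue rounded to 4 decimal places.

[0, 1, 1, 4]

Each diagonal entry of L is the vertex degree and each off-diagonal entry is -1 where an edge is present, 0 otherwise; in the order [0, 1, 2, 3] the diagonal is [1, 1, 1, 3]. L is symmetric positive semidefinite, so every eigenvalue is real and nonnegative. The single zero eigenvalue shows the graph is connected. The eigenvalues sum to 6, which equals trace(L) = 2|E|.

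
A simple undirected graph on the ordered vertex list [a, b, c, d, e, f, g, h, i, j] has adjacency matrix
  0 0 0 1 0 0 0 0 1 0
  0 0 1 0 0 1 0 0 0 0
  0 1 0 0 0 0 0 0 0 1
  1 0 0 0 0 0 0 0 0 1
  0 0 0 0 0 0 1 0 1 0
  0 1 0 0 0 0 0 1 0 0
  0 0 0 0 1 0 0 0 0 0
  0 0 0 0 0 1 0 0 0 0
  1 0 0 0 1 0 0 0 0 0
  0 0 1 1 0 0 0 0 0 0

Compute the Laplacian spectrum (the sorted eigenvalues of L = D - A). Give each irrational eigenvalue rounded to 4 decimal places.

[0, 0.0979, 0.3820, 0.8244, 1.3820, 2, 2.6180, 3.1756, 3.6180, 3.9021]

Reading degrees in the order [a, b, c, d, e, f, g, h, i, j] gives [2, 2, 2, 2, 2, 2, 1, 1, 2, 2]; set D = diag(2, 2, 2, 2, 2, 2, 1, 1, 2, 2) and form L = D - A. Diagonalising L (or applying a numerical eigensolver to the 10x10 matrix) gives the spectrum above. By the matrix-tree theorem the graph has (1/10) * product of the nonzero eigenvalues = 1 spanning tree. There is one zero in the spectrum, matching the 1 component.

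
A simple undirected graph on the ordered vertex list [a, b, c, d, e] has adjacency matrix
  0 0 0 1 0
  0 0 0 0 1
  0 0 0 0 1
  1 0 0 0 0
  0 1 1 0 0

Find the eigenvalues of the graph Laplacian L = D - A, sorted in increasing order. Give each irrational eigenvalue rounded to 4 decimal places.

[0, 0, 1, 2, 3]

Each diagonal entry of L is the vertex degree and each off-diagonal entry is -1 where an edge is present, 0 otherwise; in the order [a, b, c, d, e] the diagonal is [1, 1, 1, 1, 2]. The multiplicity of 0 as a Laplacian eigenvalue equals the number of connected components. The 2 zero eigenvalues correspond to the 2 connected components.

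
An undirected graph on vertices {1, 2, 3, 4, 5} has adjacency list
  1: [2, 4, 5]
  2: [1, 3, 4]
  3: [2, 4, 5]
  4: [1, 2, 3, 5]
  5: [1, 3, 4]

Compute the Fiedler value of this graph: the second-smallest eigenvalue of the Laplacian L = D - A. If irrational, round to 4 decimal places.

3

With the vertex order [1, 2, 3, 4, 5], the degrees are [3, 3, 3, 4, 3], giving D = diag(3, 3, 3, 4, 3) and L = D - A. The sorted Laplacian eigenvalues are [0, 3, 3, 5, 5]; the algebraic connectivity is the second entry, 3. The largest eigenvalue, 5, is at most the vertex count 5. The eigenvalues sum to 16, which equals trace(L) = 2|E|.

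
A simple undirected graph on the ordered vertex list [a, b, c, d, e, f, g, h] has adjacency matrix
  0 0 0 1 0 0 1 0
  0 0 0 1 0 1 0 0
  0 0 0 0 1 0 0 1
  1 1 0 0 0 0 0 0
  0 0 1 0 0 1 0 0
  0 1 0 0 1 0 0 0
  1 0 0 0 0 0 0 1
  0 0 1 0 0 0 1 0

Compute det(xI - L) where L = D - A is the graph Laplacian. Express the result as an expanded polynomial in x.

With the vertex order [a, b, c, d, e, f, g, h], the degrees are [2, 2, 2, 2, 2, 2, 2, 2], giving D = diag(2, 2, 2, 2, 2, 2, 2, 2) and L = D - A. Computing det(xI - L) by cofactor expansion (or equivalently via sum-over-permutations) gives x^8 - 16x^7 + 104x^6 - 352x^5 + 660x^4 - 672x^3 + 336x^2 - 64x. The coefficient of x^7 equals -trace(L) = -16, matching the sum of degrees. The largest eigenvalue, 4, is at most the vertex count 8.

x^8 - 16x^7 + 104x^6 - 352x^5 + 660x^4 - 672x^3 + 336x^2 - 64x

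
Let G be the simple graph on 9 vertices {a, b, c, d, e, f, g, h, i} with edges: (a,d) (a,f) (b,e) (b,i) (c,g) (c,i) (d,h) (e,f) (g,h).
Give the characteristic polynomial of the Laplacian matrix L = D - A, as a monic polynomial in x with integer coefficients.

x^9 - 18x^8 + 135x^7 - 546x^6 + 1287x^5 - 1782x^4 + 1386x^3 - 540x^2 + 81x

With the vertex order [a, b, c, d, e, f, g, h, i], the degrees are [2, 2, 2, 2, 2, 2, 2, 2, 2], giving D = diag(2, 2, 2, 2, 2, 2, 2, 2, 2) and L = D - A. Computing det(xI - L) by cofactor expansion (or equivalently via sum-over-permutations) gives x^9 - 18x^8 + 135x^7 - 546x^6 + 1287x^5 - 1782x^4 + 1386x^3 - 540x^2 + 81x. The constant term is 0 because L is singular (the all-ones vector lies in its kernel). The largest eigenvalue, 3.8794, is at most the vertex count 9. There is one zero in the spectrum, matching the 1 component.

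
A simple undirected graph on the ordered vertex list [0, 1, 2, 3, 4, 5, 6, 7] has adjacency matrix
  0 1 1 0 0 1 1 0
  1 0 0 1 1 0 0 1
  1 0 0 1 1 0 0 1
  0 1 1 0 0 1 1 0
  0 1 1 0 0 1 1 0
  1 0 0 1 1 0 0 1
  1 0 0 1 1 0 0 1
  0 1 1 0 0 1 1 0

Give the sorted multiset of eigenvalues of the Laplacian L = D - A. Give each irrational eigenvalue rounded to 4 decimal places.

[0, 4, 4, 4, 4, 4, 4, 8]

Reading degrees in the order [0, 1, 2, 3, 4, 5, 6, 7] gives [4, 4, 4, 4, 4, 4, 4, 4]; set D = diag(4, 4, 4, 4, 4, 4, 4, 4) and form L = D - A. The multiplicity of 0 as a Laplacian eigenvalue equals the number of connected components. The single zero eigenvalue shows the graph is connected. There is one zero in the spectrum, matching the 1 component. The eigenvalues sum to 32, which equals trace(L) = 2|E|.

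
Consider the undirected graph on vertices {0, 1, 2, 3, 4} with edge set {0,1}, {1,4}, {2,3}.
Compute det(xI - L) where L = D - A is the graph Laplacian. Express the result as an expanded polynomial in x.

Each diagonal entry of L is the vertex degree and each off-diagonal entry is -1 where an edge is present, 0 otherwise; in the order [0, 1, 2, 3, 4] the diagonal is [1, 2, 1, 1, 1]. Computing det(xI - L) by cofactor expansion (or equivalently via sum-over-permutations) gives x^5 - 6x^4 + 11x^3 - 6x^2. The constant term is 0 because L is singular (the all-ones vector lies in its kernel).

x^5 - 6x^4 + 11x^3 - 6x^2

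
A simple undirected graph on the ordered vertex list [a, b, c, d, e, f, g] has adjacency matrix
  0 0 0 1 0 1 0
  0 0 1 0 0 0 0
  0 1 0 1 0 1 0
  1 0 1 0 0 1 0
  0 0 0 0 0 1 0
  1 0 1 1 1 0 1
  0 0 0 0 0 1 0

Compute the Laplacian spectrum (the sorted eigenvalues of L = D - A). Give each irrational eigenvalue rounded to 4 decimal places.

[0, 0.6470, 1, 1.1897, 2.7700, 4.3354, 6.0578]

Each diagonal entry of L is the vertex degree and each off-diagonal entry is -1 where an edge is present, 0 otherwise; in the order [a, b, c, d, e, f, g] the diagonal is [2, 1, 3, 3, 1, 5, 1]. Since every row of L sums to 0, the all-ones vector is in the kernel and 0 is an eigenvalue. There is one zero in the spectrum, matching the 1 component. The eigenvalues sum to 16, which equals trace(L) = 2|E|.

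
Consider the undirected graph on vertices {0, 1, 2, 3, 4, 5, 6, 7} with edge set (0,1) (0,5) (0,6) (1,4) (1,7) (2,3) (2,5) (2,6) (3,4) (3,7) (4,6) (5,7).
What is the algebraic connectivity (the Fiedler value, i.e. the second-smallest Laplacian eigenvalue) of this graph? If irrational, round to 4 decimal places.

2

Each diagonal entry of L is the vertex degree and each off-diagonal entry is -1 where an edge is present, 0 otherwise; in the order [0, 1, 2, 3, 4, 5, 6, 7] the diagonal is [3, 3, 3, 3, 3, 3, 3, 3]. The smallest Laplacian eigenvalue is always 0. The next one, lambda_2 = 2, measures how hard the graph is to disconnect: larger values mean better connectivity. There is one zero in the spectrum, matching the 1 component.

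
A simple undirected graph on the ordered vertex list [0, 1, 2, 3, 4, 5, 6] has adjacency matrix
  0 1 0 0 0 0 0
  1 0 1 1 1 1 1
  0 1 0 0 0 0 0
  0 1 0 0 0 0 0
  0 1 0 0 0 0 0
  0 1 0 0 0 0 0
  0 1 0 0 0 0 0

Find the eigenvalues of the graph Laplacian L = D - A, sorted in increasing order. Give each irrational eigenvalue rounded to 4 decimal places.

[0, 1, 1, 1, 1, 1, 7]

With the vertex order [0, 1, 2, 3, 4, 5, 6], the degrees are [1, 6, 1, 1, 1, 1, 1], giving D = diag(1, 6, 1, 1, 1, 1, 1) and L = D - A. The multiplicity of 0 as a Laplacian eigenvalue equals the number of connected components. The largest eigenvalue, 7, is at most the vertex count 7.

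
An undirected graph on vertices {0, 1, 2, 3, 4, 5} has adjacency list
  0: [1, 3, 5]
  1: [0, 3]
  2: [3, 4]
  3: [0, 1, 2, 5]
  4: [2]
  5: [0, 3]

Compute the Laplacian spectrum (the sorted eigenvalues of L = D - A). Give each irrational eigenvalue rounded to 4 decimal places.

[0, 0.4859, 2, 2.4280, 4, 5.0861]

Reading degrees in the order [0, 1, 2, 3, 4, 5] gives [3, 2, 2, 4, 1, 2]; set D = diag(3, 2, 2, 4, 1, 2) and form L = D - A. Since every row of L sums to 0, the all-ones vector is in the kernel and 0 is an eigenvalue.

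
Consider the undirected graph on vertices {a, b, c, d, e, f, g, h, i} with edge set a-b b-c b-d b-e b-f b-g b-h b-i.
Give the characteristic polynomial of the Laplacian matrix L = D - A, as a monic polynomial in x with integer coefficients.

x^9 - 16x^8 + 84x^7 - 224x^6 + 350x^5 - 336x^4 + 196x^3 - 64x^2 + 9x

With the vertex order [a, b, c, d, e, f, g, h, i], the degrees are [1, 8, 1, 1, 1, 1, 1, 1, 1], giving D = diag(1, 8, 1, 1, 1, 1, 1, 1, 1) and L = D - A. L has integer entries, so p(x) = det(xI - L) has integer coefficients. Expanding the determinant yields x^9 - 16x^8 + 84x^7 - 224x^6 + 350x^5 - 336x^4 + 196x^3 - 64x^2 + 9x. The constant term is 0 because L is singular (the all-ones vector lies in its kernel). The largest eigenvalue, 9, is at most the vertex count 9. The eigenvalues sum to 16, which equals trace(L) = 2|E|.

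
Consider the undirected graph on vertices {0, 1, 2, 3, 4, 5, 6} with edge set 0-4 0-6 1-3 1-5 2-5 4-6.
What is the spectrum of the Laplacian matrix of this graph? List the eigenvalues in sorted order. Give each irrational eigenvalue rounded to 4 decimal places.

Each diagonal entry of L is the vertex degree and each off-diagonal entry is -1 where an edge is present, 0 otherwise; in the order [0, 1, 2, 3, 4, 5, 6] the diagonal is [2, 2, 1, 1, 2, 2, 2]. Since every row of L sums to 0, the all-ones vector is in the kernel and 0 is an eigenvalue. The 2 zero eigenvalues correspond to the 2 connected components.

[0, 0, 0.5858, 2, 3, 3, 3.4142]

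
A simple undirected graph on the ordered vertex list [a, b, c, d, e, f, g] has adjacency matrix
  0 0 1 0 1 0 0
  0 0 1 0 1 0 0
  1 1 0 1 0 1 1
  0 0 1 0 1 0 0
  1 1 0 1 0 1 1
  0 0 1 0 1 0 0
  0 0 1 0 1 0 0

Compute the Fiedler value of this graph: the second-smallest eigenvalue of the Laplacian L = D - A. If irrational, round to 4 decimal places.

Reading degrees in the order [a, b, c, d, e, f, g] gives [2, 2, 5, 2, 5, 2, 2]; set D = diag(2, 2, 5, 2, 5, 2, 2) and form L = D - A. The smallest Laplacian eigenvalue is always 0. The next one, lambda_2 = 2, measures how hard the graph is to disconnect: larger values mean better connectivity.

2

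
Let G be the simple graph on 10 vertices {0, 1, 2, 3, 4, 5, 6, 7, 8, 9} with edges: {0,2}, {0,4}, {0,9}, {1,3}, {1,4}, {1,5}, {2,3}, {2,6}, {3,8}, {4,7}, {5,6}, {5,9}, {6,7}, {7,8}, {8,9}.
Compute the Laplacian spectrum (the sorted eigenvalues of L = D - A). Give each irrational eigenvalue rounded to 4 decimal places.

[0, 2, 2, 2, 2, 2, 5, 5, 5, 5]

Reading degrees in the order [0, 1, 2, 3, 4, 5, 6, 7, 8, 9] gives [3, 3, 3, 3, 3, 3, 3, 3, 3, 3]; set D = diag(3, 3, 3, 3, 3, 3, 3, 3, 3, 3) and form L = D - A. Since every row of L sums to 0, the all-ones vector is in the kernel and 0 is an eigenvalue. By the matrix-tree theorem the graph has (1/10) * product of the nonzero eigenvalues = 2000 spanning trees.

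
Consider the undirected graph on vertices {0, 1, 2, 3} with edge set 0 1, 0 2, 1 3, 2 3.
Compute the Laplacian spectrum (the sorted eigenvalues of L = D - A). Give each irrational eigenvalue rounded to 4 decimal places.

[0, 2, 2, 4]

With the vertex order [0, 1, 2, 3], the degrees are [2, 2, 2, 2], giving D = diag(2, 2, 2, 2) and L = D - A. Diagonalising L (or applying a numerical eigensolver to the 4x4 matrix) gives the spectrum above. The single zero eigenvalue shows the graph is connected.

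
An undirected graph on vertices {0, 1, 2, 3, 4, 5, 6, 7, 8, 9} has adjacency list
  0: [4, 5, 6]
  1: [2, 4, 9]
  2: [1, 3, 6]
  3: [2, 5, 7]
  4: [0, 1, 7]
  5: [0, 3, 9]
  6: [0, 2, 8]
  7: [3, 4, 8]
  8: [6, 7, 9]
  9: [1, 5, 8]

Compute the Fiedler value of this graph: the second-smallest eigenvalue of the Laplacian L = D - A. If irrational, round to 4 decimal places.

Reading degrees in the order [0, 1, 2, 3, 4, 5, 6, 7, 8, 9] gives [3, 3, 3, 3, 3, 3, 3, 3, 3, 3]; set D = diag(3, 3, 3, 3, 3, 3, 3, 3, 3, 3) and form L = D - A. Computing the eigenvalues of L and sorting gives [0, 2, 2, 2, 2, 2, 5, 5, 5, 5]. The Fiedler value lambda_2 = 2 is strictly positive, so the graph is connected. By the matrix-tree theorem the graph has (1/10) * product of the nonzero eigenvalues = 2000 spanning trees. There is one zero in the spectrum, matching the 1 component.

2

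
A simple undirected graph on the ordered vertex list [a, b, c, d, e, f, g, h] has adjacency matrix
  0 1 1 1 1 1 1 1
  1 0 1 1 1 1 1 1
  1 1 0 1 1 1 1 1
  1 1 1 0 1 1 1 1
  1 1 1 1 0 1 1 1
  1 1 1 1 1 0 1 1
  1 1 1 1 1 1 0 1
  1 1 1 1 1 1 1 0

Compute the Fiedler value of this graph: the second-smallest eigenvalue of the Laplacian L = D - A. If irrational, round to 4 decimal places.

Each diagonal entry of L is the vertex degree and each off-diagonal entry is -1 where an edge is present, 0 otherwise; in the order [a, b, c, d, e, f, g, h] the diagonal is [7, 7, 7, 7, 7, 7, 7, 7]. The sorted Laplacian eigenvalues are [0, 8, 8, 8, 8, 8, 8, 8]; the algebraic connectivity is the second entry, 8. The largest eigenvalue, 8, is at most the vertex count 8. By the matrix-tree theorem the graph has (1/8) * product of the nonzero eigenvalues = 262144 spanning trees.

8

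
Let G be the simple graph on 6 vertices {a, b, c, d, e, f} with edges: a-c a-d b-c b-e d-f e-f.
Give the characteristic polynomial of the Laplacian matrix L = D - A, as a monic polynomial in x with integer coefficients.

Each diagonal entry of L is the vertex degree and each off-diagonal entry is -1 where an edge is present, 0 otherwise; in the order [a, b, c, d, e, f] the diagonal is [2, 2, 2, 2, 2, 2]. L has integer entries, so p(x) = det(xI - L) has integer coefficients. Expanding the determinant yields x^6 - 12x^5 + 54x^4 - 112x^3 + 105x^2 - 36x. The constant term is 0 because L is singular (the all-ones vector lies in its kernel). There is one zero in the spectrum, matching the 1 component.

x^6 - 12x^5 + 54x^4 - 112x^3 + 105x^2 - 36x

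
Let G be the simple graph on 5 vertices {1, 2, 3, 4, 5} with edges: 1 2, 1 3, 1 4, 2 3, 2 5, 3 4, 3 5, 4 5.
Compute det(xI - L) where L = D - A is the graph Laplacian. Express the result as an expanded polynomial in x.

x^5 - 16x^4 + 94x^3 - 240x^2 + 225x

Reading degrees in the order [1, 2, 3, 4, 5] gives [3, 3, 4, 3, 3]; set D = diag(3, 3, 4, 3, 3) and form L = D - A. Computing det(xI - L) by cofactor expansion (or equivalently via sum-over-permutations) gives x^5 - 16x^4 + 94x^3 - 240x^2 + 225x. The coefficient of x^4 equals -trace(L) = -16, matching the sum of degrees.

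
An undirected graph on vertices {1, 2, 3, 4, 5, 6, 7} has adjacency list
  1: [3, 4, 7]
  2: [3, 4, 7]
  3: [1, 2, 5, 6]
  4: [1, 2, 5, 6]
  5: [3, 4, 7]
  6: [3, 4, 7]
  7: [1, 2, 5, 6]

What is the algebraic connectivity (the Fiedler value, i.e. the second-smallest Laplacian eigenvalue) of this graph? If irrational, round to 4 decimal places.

3

With the vertex order [1, 2, 3, 4, 5, 6, 7], the degrees are [3, 3, 4, 4, 3, 3, 4], giving D = diag(3, 3, 4, 4, 3, 3, 4) and L = D - A. The smallest Laplacian eigenvalue is always 0. The next one, lambda_2 = 3, measures how hard the graph is to disconnect: larger values mean better connectivity. The largest eigenvalue, 7, is at most the vertex count 7.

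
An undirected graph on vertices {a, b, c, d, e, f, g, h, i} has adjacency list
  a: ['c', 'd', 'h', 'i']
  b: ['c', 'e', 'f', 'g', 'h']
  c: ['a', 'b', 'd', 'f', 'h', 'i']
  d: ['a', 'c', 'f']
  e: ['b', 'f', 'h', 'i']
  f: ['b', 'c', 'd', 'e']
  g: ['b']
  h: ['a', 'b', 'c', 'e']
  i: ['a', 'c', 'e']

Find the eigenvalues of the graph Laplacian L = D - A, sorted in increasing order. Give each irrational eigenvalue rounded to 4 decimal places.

[0, 0.8696, 2.5026, 2.7916, 3.5341, 5.0494, 5.6095, 6.2441, 7.3991]

Each diagonal entry of L is the vertex degree and each off-diagonal entry is -1 where an edge is present, 0 otherwise; in the order [a, b, c, d, e, f, g, h, i] the diagonal is [4, 5, 6, 3, 4, 4, 1, 4, 3]. Since every row of L sums to 0, the all-ones vector is in the kernel and 0 is an eigenvalue. There is one zero in the spectrum, matching the 1 component. The largest eigenvalue, 7.3991, is at most the vertex count 9.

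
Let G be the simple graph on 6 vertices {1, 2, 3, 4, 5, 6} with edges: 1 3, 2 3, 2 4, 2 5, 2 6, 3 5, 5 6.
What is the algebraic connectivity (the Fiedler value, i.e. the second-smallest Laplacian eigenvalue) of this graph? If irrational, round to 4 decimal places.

0.6972

Each diagonal entry of L is the vertex degree and each off-diagonal entry is -1 where an edge is present, 0 otherwise; in the order [1, 2, 3, 4, 5, 6] the diagonal is [1, 4, 3, 1, 3, 2]. The sorted Laplacian eigenvalues are [0, 0.6972, 1.1392, 2.7459, 4.3028, 5.1149]; the algebraic connectivity is the second entry, 0.6972. By the matrix-tree theorem the graph has (1/6) * product of the nonzero eigenvalues = 8 spanning trees. The largest eigenvalue, 5.1149, is at most the vertex count 6.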